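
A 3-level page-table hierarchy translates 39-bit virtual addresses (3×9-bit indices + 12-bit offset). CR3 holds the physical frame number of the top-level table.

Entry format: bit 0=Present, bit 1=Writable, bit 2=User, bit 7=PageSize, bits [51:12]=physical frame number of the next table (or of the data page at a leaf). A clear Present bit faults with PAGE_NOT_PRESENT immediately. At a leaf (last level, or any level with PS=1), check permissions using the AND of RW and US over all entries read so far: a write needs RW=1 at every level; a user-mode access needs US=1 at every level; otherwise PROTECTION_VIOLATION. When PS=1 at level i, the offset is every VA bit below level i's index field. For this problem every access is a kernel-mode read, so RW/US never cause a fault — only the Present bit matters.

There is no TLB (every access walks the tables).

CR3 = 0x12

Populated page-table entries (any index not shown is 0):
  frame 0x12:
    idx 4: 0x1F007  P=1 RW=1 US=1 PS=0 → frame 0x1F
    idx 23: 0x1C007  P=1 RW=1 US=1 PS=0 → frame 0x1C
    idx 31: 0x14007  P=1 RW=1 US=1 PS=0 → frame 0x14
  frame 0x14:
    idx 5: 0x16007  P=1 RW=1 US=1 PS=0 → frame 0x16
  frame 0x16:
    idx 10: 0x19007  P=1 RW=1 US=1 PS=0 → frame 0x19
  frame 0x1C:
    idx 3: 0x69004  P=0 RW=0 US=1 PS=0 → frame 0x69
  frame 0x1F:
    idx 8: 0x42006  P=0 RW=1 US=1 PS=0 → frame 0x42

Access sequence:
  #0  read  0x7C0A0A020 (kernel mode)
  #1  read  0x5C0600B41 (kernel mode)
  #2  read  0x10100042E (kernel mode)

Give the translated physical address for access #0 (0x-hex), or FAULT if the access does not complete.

Walk each access:
#0 VA=0x7C0A0A020 (r,kernel):
  L0: frame=0x12 idx=31 entry=0x14007 [P=1 RW=1 US=1 PS=0]
  L1: frame=0x14 idx=5 entry=0x16007 [P=1 RW=1 US=1 PS=0]
  L2: frame=0x16 idx=10 entry=0x19007 [P=1 RW=1 US=1 PS=0]
  ✓ 0x19020  — 3 lookups
#1 VA=0x5C0600B41 (r,kernel):
  L0: frame=0x12 idx=23 entry=0x1C007 [P=1 RW=1 US=1 PS=0]
  L1: frame=0x1C idx=3 entry=0x69004 [P=0 RW=0 US=1 PS=0]
  → PAGE_NOT_PRESENT  (2 entries read)
#2 VA=0x10100042E (r,kernel):
  L0: frame=0x12 idx=4 entry=0x1F007 [P=1 RW=1 US=1 PS=0]
  L1: frame=0x1F idx=8 entry=0x42006 [P=0 RW=1 US=1 PS=0]
  → PAGE_NOT_PRESENT  (2 entries read)

Access #0 PA: 0x19020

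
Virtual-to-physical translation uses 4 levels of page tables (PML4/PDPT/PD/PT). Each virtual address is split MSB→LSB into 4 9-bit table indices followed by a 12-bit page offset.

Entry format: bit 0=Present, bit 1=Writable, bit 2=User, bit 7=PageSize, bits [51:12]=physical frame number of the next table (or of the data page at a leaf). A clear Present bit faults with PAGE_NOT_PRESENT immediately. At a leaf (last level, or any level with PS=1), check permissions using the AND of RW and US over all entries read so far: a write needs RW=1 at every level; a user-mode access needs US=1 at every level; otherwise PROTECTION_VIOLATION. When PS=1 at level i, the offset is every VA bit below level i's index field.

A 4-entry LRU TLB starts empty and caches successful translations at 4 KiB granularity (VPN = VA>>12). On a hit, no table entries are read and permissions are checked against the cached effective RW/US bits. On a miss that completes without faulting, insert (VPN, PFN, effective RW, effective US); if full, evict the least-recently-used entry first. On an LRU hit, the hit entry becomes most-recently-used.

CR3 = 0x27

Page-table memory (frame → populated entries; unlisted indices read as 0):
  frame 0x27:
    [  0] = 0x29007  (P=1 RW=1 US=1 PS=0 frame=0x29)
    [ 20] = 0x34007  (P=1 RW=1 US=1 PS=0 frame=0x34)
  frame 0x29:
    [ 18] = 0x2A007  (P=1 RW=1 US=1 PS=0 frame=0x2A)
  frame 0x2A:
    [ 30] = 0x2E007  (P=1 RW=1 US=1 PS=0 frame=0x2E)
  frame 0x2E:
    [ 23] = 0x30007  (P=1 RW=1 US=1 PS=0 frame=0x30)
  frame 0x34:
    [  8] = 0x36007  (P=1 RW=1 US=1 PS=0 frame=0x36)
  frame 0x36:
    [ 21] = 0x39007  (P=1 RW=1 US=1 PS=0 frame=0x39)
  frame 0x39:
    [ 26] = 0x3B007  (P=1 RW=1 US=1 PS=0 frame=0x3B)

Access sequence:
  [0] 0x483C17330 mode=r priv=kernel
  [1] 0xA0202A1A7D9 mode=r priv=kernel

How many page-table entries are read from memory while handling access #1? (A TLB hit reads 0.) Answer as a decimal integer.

Walk each access:
#0 VA=0x483C17330 (r,kernel):
  lvl0: tbl 0x27, slot 0 ⇒ 0x29007 (P1/RW1/US1/PS0)
  lvl1: tbl 0x29, slot 18 ⇒ 0x2A007 (P1/RW1/US1/PS0)
  lvl2: tbl 0x2A, slot 30 ⇒ 0x2E007 (P1/RW1/US1/PS0)
  lvl3: tbl 0x2E, slot 23 ⇒ 0x30007 (P1/RW1/US1/PS0)
  ✓ 0x30330  — 4 lookups
#1 VA=0xA0202A1A7D9 (r,kernel):
  lvl0: tbl 0x27, slot 20 ⇒ 0x34007 (P1/RW1/US1/PS0)
  lvl1: tbl 0x34, slot 8 ⇒ 0x36007 (P1/RW1/US1/PS0)
  lvl2: tbl 0x36, slot 21 ⇒ 0x39007 (P1/RW1/US1/PS0)
  lvl3: tbl 0x39, slot 26 ⇒ 0x3B007 (P1/RW1/US1/PS0)
  ✓ 0x3B7D9  — 4 lookups

Entries read for #1: 4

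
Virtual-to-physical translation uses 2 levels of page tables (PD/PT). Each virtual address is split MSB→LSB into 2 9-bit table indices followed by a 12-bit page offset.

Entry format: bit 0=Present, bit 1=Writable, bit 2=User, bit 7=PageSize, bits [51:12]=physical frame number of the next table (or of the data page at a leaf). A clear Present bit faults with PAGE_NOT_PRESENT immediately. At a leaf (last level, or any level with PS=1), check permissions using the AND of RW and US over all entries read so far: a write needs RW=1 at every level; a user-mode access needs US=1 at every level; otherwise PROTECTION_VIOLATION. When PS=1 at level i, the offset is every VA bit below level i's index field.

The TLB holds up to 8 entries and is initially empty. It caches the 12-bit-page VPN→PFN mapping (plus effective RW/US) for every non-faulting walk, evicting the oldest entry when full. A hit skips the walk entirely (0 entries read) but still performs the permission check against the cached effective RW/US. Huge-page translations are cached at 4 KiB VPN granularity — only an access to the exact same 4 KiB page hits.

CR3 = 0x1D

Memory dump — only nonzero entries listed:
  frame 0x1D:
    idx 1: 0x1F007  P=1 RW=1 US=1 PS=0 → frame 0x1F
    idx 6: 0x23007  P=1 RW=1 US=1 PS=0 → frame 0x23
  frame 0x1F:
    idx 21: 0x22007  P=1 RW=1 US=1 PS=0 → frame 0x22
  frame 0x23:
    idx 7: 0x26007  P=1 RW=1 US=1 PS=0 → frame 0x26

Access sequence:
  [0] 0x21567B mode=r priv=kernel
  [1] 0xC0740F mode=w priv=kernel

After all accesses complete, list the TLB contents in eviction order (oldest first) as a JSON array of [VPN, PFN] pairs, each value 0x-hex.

Trace:
#0 VA=0x21567B (r,kernel):
  lvl0: tbl 0x1D, slot 1 ⇒ 0x1F007 (P1/RW1/US1/PS0)
  lvl1: tbl 0x1F, slot 21 ⇒ 0x22007 (P1/RW1/US1/PS0)
  → PA=0x2267B  (2 entries read)
#1 VA=0xC0740F (w,kernel):
  lvl0: tbl 0x1D, slot 6 ⇒ 0x23007 (P1/RW1/US1/PS0)
  lvl1: tbl 0x23, slot 7 ⇒ 0x26007 (P1/RW1/US1/PS0)
  → PA=0x2640F  (2 entries read)

TLB: [["0x215", "0x22"], ["0xC07", "0x26"]]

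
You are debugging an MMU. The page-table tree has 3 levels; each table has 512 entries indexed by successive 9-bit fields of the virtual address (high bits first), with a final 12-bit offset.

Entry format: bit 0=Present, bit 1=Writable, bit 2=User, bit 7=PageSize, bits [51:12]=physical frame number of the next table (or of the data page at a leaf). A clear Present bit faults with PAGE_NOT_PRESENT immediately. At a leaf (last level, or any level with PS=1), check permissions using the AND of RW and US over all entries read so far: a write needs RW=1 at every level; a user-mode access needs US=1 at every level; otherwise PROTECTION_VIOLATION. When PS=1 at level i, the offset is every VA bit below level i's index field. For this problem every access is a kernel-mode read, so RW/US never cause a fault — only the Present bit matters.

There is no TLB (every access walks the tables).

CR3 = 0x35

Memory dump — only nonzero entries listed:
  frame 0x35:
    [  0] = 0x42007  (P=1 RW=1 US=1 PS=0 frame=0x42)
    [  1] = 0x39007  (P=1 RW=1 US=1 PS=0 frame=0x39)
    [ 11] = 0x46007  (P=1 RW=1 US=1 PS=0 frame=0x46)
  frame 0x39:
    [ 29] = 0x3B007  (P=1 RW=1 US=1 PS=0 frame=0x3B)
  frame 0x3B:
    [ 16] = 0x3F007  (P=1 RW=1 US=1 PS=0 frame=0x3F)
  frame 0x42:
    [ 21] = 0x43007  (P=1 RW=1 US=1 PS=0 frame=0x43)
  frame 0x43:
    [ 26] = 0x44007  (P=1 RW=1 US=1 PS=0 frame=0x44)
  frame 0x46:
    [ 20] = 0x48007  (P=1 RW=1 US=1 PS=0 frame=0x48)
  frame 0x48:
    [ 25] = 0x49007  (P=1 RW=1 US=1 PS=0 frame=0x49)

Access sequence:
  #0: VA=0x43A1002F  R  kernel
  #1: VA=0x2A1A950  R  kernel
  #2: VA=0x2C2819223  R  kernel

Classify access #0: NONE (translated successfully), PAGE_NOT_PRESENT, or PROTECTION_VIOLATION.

Walk each access:
#0 VA=0x43A1002F (r,kernel):
  L0 @0x35[1] → 0x39007  P=1,RW=1,US=1,PS=0
  L1 @0x39[29] → 0x3B007  P=1,RW=1,US=1,PS=0
  L2 @0x3B[16] → 0x3F007  P=1,RW=1,US=1,PS=0
  → PA=0x3F02F  (3 entries read)
#1 VA=0x2A1A950 (r,kernel):
  L0 @0x35[0] → 0x42007  P=1,RW=1,US=1,PS=0
  L1 @0x42[21] → 0x43007  P=1,RW=1,US=1,PS=0
  L2 @0x43[26] → 0x44007  P=1,RW=1,US=1,PS=0
  → PA=0x44950  (3 entries read)
#2 VA=0x2C2819223 (r,kernel):
  L0 @0x35[11] → 0x46007  P=1,RW=1,US=1,PS=0
  L1 @0x46[20] → 0x48007  P=1,RW=1,US=1,PS=0
  L2 @0x48[25] → 0x49007  P=1,RW=1,US=1,PS=0
  → PA=0x49223  (3 entries read)

Access #0 fault: NONE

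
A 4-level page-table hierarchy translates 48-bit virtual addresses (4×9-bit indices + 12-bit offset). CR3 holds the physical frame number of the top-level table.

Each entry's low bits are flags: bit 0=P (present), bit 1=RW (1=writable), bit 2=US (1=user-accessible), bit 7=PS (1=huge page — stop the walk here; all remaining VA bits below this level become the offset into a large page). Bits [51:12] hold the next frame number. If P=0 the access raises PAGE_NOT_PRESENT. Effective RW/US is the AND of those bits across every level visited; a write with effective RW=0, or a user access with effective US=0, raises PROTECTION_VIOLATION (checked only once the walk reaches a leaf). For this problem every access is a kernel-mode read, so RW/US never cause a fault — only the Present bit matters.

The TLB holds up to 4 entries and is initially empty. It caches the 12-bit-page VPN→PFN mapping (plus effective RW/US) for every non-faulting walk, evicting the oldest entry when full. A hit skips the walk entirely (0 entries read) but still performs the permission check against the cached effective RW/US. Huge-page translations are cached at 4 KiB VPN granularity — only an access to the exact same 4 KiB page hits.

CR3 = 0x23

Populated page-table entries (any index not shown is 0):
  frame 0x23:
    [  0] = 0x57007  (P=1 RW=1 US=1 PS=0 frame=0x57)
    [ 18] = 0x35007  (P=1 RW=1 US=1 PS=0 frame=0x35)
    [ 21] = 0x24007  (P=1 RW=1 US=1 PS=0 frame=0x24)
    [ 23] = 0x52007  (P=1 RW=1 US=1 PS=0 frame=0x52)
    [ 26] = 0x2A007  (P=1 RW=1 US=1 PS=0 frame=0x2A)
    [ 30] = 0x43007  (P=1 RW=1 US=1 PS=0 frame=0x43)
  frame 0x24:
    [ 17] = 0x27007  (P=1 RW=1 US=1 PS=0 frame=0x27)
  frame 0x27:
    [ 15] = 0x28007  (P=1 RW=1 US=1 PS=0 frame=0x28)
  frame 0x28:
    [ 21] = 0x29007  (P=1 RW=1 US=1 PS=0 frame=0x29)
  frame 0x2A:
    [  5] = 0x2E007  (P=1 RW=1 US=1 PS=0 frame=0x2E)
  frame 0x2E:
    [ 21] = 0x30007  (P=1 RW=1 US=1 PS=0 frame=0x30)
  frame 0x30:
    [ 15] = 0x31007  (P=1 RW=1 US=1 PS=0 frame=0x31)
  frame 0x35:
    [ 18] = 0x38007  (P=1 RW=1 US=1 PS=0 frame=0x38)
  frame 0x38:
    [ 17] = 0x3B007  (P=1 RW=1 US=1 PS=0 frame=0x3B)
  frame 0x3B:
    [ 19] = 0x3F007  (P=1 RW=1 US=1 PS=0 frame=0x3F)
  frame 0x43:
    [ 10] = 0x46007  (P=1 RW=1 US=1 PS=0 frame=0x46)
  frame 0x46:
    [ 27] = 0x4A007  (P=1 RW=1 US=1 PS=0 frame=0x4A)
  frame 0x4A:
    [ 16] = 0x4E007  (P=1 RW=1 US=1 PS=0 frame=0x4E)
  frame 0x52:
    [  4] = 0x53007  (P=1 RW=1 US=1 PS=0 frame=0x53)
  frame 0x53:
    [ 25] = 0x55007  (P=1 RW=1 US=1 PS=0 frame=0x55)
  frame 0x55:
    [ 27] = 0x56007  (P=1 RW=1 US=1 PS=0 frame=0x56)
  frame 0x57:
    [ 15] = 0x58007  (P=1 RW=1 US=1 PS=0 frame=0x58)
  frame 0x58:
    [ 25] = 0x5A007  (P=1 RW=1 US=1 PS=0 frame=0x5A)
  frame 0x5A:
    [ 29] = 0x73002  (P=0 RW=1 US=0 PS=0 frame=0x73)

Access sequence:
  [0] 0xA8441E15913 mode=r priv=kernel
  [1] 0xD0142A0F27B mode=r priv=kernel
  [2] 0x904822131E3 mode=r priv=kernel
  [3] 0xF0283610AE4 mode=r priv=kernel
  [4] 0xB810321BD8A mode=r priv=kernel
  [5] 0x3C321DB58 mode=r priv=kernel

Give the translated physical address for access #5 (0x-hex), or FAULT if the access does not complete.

Per-access translation:
#0 VA=0xA8441E15913 (r,kernel):
  lvl0: tbl 0x23, slot 21 ⇒ 0x24007 (P1/RW1/US1/PS0)
  lvl1: tbl 0x24, slot 17 ⇒ 0x27007 (P1/RW1/US1/PS0)
  lvl2: tbl 0x27, slot 15 ⇒ 0x28007 (P1/RW1/US1/PS0)
  lvl3: tbl 0x28, slot 21 ⇒ 0x29007 (P1/RW1/US1/PS0)
  ✓ 0x29913  — 4 lookups
#1 VA=0xD0142A0F27B (r,kernel):
  lvl0: tbl 0x23, slot 26 ⇒ 0x2A007 (P1/RW1/US1/PS0)
  lvl1: tbl 0x2A, slot 5 ⇒ 0x2E007 (P1/RW1/US1/PS0)
  lvl2: tbl 0x2E, slot 21 ⇒ 0x30007 (P1/RW1/US1/PS0)
  lvl3: tbl 0x30, slot 15 ⇒ 0x31007 (P1/RW1/US1/PS0)
  ✓ 0x3127B  — 4 lookups
#2 VA=0x904822131E3 (r,kernel):
  lvl0: tbl 0x23, slot 18 ⇒ 0x35007 (P1/RW1/US1/PS0)
  lvl1: tbl 0x35, slot 18 ⇒ 0x38007 (P1/RW1/US1/PS0)
  lvl2: tbl 0x38, slot 17 ⇒ 0x3B007 (P1/RW1/US1/PS0)
  lvl3: tbl 0x3B, slot 19 ⇒ 0x3F007 (P1/RW1/US1/PS0)
  ✓ 0x3F1E3  — 4 lookups
#3 VA=0xF0283610AE4 (r,kernel):
  lvl0: tbl 0x23, slot 30 ⇒ 0x43007 (P1/RW1/US1/PS0)
  lvl1: tbl 0x43, slot 10 ⇒ 0x46007 (P1/RW1/US1/PS0)
  lvl2: tbl 0x46, slot 27 ⇒ 0x4A007 (P1/RW1/US1/PS0)
  lvl3: tbl 0x4A, slot 16 ⇒ 0x4E007 (P1/RW1/US1/PS0)
  ✓ 0x4EAE4  — 4 lookups
#4 VA=0xB810321BD8A (r,kernel):
  lvl0: tbl 0x23, slot 23 ⇒ 0x52007 (P1/RW1/US1/PS0)
  lvl1: tbl 0x52, slot 4 ⇒ 0x53007 (P1/RW1/US1/PS0)
  lvl2: tbl 0x53, slot 25 ⇒ 0x55007 (P1/RW1/US1/PS0)
  lvl3: tbl 0x55, slot 27 ⇒ 0x56007 (P1/RW1/US1/PS0)
  ✓ 0x56D8A  — 4 lookups
#5 VA=0x3C321DB58 (r,kernel):
  lvl0: tbl 0x23, slot 0 ⇒ 0x57007 (P1/RW1/US1/PS0)
  lvl1: tbl 0x57, slot 15 ⇒ 0x58007 (P1/RW1/US1/PS0)
  lvl2: tbl 0x58, slot 25 ⇒ 0x5A007 (P1/RW1/US1/PS0)
  lvl3: tbl 0x5A, slot 29 ⇒ 0x73002 (P0/RW1/US0/PS0)
  ⇒ fault: PAGE_NOT_PRESENT  — 4 lookups

Access #5 PA: FAULT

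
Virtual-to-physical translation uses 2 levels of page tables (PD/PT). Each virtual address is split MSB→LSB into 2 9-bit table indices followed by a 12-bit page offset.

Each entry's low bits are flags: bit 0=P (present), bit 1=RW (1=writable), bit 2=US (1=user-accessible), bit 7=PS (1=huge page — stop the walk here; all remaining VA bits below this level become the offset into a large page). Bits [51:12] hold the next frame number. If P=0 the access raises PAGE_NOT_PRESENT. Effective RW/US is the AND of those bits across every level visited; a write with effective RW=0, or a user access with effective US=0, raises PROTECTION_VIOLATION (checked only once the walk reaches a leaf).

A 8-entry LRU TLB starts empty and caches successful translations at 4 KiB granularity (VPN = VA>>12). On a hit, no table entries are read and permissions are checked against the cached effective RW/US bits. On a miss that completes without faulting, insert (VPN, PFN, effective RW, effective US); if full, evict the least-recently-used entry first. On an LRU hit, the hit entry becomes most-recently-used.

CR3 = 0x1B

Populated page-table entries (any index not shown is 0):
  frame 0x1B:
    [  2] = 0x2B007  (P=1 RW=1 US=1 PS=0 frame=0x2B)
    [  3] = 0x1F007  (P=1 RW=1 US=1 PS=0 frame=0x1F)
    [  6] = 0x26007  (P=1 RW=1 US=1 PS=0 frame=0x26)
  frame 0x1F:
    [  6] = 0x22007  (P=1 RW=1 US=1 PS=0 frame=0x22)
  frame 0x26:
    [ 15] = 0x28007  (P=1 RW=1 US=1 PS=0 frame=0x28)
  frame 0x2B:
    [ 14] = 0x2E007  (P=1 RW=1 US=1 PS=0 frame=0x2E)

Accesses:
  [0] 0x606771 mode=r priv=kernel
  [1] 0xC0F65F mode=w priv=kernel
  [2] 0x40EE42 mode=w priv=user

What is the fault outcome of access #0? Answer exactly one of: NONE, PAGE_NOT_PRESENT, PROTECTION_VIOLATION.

Trace:
#0 VA=0x606771 (r,kernel):
  L0 @0x1B[3] → 0x1F007  P=1,RW=1,US=1,PS=0
  L1 @0x1F[6] → 0x22007  P=1,RW=1,US=1,PS=0
  → PA=0x22771  (2 entries read)
#1 VA=0xC0F65F (w,kernel):
  L0 @0x1B[6] → 0x26007  P=1,RW=1,US=1,PS=0
  L1 @0x26[15] → 0x28007  P=1,RW=1,US=1,PS=0
  → PA=0x2865F  (2 entries read)
#2 VA=0x40EE42 (w,user):
  L0 @0x1B[2] → 0x2B007  P=1,RW=1,US=1,PS=0
  L1 @0x2B[14] → 0x2E007  P=1,RW=1,US=1,PS=0
  → PA=0x2EE42  (2 entries read)

Access #0 fault: NONE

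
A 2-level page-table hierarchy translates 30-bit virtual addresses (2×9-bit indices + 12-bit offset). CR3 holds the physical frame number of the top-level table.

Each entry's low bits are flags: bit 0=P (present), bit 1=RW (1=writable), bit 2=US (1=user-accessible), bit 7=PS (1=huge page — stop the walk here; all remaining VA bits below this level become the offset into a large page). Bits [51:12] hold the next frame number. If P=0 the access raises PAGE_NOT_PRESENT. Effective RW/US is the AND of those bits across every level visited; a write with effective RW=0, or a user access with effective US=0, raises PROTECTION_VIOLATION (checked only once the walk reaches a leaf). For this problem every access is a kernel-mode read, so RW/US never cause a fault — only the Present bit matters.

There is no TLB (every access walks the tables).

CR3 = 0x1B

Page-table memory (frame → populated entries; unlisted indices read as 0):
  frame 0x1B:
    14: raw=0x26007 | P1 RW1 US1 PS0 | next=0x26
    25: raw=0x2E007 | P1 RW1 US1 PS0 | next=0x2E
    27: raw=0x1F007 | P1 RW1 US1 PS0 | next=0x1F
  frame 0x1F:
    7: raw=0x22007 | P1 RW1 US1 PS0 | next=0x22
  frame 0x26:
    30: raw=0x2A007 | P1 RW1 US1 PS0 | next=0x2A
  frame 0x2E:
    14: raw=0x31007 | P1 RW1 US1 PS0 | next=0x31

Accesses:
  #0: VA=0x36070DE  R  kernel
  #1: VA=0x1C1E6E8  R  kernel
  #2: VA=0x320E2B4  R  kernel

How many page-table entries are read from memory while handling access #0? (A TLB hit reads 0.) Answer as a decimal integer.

Walk each access:
#0 VA=0x36070DE (r,kernel):
  L0: frame=0x1B idx=27 entry=0x1F007 [P=1 RW=1 US=1 PS=0]
  L1: frame=0x1F idx=7 entry=0x22007 [P=1 RW=1 US=1 PS=0]
  → PA=0x220DE  (2 entries read)
#1 VA=0x1C1E6E8 (r,kernel):
  L0: frame=0x1B idx=14 entry=0x26007 [P=1 RW=1 US=1 PS=0]
  L1: frame=0x26 idx=30 entry=0x2A007 [P=1 RW=1 US=1 PS=0]
  → PA=0x2A6E8  (2 entries read)
#2 VA=0x320E2B4 (r,kernel):
  L0: frame=0x1B idx=25 entry=0x2E007 [P=1 RW=1 US=1 PS=0]
  L1: frame=0x2E idx=14 entry=0x31007 [P=1 RW=1 US=1 PS=0]
  → PA=0x312B4  (2 entries read)

Entries read for #0: 2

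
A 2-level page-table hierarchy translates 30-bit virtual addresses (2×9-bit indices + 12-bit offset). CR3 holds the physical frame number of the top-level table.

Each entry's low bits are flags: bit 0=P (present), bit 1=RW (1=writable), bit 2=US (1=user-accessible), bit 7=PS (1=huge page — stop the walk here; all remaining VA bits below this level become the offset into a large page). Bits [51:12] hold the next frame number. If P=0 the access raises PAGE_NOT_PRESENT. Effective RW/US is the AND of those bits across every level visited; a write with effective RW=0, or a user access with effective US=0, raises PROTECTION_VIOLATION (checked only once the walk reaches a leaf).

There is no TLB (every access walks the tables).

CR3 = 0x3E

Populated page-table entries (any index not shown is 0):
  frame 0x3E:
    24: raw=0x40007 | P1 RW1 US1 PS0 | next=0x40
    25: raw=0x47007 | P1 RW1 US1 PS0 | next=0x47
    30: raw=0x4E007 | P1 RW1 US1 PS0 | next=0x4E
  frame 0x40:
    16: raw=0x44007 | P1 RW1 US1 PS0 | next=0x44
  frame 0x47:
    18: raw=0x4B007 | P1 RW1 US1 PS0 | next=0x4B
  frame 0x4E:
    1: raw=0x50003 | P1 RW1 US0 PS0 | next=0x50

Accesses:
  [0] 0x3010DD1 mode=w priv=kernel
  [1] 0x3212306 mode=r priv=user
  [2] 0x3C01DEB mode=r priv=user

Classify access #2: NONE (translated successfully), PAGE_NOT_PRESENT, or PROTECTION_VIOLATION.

Trace:
#0 VA=0x3010DD1 (w,kernel):
  [0] read 0x3E idx=24: raw=0x40007 flags P=1 W=1 U=1 S=0
  [1] read 0x40 idx=16: raw=0x44007 flags P=1 W=1 U=1 S=0
  ✓ 0x44DD1  — 2 lookups
#1 VA=0x3212306 (r,user):
  [0] read 0x3E idx=25: raw=0x47007 flags P=1 W=1 U=1 S=0
  [1] read 0x47 idx=18: raw=0x4B007 flags P=1 W=1 U=1 S=0
  ✓ 0x4B306  — 2 lookups
#2 VA=0x3C01DEB (r,user):
  [0] read 0x3E idx=30: raw=0x4E007 flags P=1 W=1 U=1 S=0
  [1] read 0x4E idx=1: raw=0x50003 flags P=1 W=1 U=0 S=0
  ✗ PROTECTION_VIOLATION  [2 reads]

Access #2 fault: PROTECTION_VIOLATION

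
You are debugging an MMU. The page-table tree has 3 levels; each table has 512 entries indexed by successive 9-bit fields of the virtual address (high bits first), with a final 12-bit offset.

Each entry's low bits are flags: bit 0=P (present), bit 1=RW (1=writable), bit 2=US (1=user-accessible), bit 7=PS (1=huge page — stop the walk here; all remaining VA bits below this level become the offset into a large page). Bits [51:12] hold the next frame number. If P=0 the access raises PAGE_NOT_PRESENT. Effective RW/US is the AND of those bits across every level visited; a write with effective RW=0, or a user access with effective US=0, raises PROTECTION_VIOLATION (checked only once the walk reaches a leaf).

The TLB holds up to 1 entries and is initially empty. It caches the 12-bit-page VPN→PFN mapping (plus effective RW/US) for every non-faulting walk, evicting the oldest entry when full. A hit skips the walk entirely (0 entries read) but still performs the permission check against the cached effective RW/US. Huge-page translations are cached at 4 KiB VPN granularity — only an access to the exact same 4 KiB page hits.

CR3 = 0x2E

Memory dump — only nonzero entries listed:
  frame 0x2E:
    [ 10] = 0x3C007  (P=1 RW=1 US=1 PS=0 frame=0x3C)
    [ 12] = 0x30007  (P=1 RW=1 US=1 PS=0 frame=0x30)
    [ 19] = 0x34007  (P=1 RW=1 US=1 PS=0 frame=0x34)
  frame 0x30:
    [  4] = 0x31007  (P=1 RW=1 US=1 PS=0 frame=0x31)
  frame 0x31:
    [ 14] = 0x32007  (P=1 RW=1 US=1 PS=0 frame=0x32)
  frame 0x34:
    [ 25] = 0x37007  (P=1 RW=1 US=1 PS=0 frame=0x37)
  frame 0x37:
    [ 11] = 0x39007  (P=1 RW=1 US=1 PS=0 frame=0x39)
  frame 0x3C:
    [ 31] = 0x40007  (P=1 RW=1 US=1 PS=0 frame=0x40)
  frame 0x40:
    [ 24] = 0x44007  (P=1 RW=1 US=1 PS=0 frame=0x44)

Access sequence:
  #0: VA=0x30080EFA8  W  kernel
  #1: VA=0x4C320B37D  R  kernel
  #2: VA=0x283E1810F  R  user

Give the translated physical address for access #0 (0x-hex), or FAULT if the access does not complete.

Per-access translation:
#0 VA=0x30080EFA8 (w,kernel):
  lvl0: tbl 0x2E, slot 12 ⇒ 0x30007 (P1/RW1/US1/PS0)
  lvl1: tbl 0x30, slot 4 ⇒ 0x31007 (P1/RW1/US1/PS0)
  lvl2: tbl 0x31, slot 14 ⇒ 0x32007 (P1/RW1/US1/PS0)
  ✓ 0x32FA8  — 3 lookups
#1 VA=0x4C320B37D (r,kernel):
  lvl0: tbl 0x2E, slot 19 ⇒ 0x34007 (P1/RW1/US1/PS0)
  lvl1: tbl 0x34, slot 25 ⇒ 0x37007 (P1/RW1/US1/PS0)
  lvl2: tbl 0x37, slot 11 ⇒ 0x39007 (P1/RW1/US1/PS0)
  ✓ 0x3937D  — 3 lookups
#2 VA=0x283E1810F (r,user):
  lvl0: tbl 0x2E, slot 10 ⇒ 0x3C007 (P1/RW1/US1/PS0)
  lvl1: tbl 0x3C, slot 31 ⇒ 0x40007 (P1/RW1/US1/PS0)
  lvl2: tbl 0x40, slot 24 ⇒ 0x44007 (P1/RW1/US1/PS0)
  ✓ 0x4410F  — 3 lookups

Access #0 PA: 0x32FA8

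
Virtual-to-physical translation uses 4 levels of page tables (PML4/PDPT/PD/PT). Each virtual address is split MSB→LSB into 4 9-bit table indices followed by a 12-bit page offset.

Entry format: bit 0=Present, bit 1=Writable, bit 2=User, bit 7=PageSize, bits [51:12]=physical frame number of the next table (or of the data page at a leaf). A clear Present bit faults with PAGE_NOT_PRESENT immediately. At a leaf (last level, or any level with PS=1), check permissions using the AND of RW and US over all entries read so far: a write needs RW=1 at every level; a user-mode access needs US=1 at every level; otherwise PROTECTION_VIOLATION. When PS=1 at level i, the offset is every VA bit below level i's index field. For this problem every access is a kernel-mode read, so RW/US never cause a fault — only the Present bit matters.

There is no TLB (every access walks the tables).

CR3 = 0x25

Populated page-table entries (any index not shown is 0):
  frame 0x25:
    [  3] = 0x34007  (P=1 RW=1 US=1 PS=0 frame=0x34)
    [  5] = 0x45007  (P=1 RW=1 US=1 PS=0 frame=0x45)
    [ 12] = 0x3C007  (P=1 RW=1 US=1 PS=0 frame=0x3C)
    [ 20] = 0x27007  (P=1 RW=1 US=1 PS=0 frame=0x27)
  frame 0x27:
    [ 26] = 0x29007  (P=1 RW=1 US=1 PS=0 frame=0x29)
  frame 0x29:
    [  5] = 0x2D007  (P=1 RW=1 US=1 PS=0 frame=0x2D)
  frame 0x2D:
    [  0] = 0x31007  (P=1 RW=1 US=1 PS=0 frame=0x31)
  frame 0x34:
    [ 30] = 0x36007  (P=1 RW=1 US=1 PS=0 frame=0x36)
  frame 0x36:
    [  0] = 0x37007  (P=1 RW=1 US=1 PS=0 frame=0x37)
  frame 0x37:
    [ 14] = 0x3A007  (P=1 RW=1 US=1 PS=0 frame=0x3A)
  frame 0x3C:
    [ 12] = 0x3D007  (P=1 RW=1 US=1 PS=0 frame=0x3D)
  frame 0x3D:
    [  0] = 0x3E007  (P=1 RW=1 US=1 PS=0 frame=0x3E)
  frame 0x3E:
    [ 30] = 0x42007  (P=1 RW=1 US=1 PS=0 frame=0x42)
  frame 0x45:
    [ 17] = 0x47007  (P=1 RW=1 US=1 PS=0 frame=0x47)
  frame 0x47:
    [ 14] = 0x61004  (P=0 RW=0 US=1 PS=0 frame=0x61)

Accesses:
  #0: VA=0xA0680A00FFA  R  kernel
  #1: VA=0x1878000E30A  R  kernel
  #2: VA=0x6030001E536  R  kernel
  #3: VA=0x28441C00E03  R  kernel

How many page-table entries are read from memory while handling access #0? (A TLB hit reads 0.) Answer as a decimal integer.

Per-access translation:
#0 VA=0xA0680A00FFA (r,kernel):
  L0: frame=0x25 idx=20 entry=0x27007 [P=1 RW=1 US=1 PS=0]
  L1: frame=0x27 idx=26 entry=0x29007 [P=1 RW=1 US=1 PS=0]
  L2: frame=0x29 idx=5 entry=0x2D007 [P=1 RW=1 US=1 PS=0]
  L3: frame=0x2D idx=0 entry=0x31007 [P=1 RW=1 US=1 PS=0]
  → PA=0x31FFA  (4 entries read)
#1 VA=0x1878000E30A (r,kernel):
  L0: frame=0x25 idx=3 entry=0x34007 [P=1 RW=1 US=1 PS=0]
  L1: frame=0x34 idx=30 entry=0x36007 [P=1 RW=1 US=1 PS=0]
  L2: frame=0x36 idx=0 entry=0x37007 [P=1 RW=1 US=1 PS=0]
  L3: frame=0x37 idx=14 entry=0x3A007 [P=1 RW=1 US=1 PS=0]
  → PA=0x3A30A  (4 entries read)
#2 VA=0x6030001E536 (r,kernel):
  L0: frame=0x25 idx=12 entry=0x3C007 [P=1 RW=1 US=1 PS=0]
  L1: frame=0x3C idx=12 entry=0x3D007 [P=1 RW=1 US=1 PS=0]
  L2: frame=0x3D idx=0 entry=0x3E007 [P=1 RW=1 US=1 PS=0]
  L3: frame=0x3E idx=30 entry=0x42007 [P=1 RW=1 US=1 PS=0]
  → PA=0x42536  (4 entries read)
#3 VA=0x28441C00E03 (r,kernel):
  L0: frame=0x25 idx=5 entry=0x45007 [P=1 RW=1 US=1 PS=0]
  L1: frame=0x45 idx=17 entry=0x47007 [P=1 RW=1 US=1 PS=0]
  L2: frame=0x47 idx=14 entry=0x61004 [P=0 RW=0 US=1 PS=0]
  → PAGE_NOT_PRESENT  (3 entries read)

Entries read for #0: 4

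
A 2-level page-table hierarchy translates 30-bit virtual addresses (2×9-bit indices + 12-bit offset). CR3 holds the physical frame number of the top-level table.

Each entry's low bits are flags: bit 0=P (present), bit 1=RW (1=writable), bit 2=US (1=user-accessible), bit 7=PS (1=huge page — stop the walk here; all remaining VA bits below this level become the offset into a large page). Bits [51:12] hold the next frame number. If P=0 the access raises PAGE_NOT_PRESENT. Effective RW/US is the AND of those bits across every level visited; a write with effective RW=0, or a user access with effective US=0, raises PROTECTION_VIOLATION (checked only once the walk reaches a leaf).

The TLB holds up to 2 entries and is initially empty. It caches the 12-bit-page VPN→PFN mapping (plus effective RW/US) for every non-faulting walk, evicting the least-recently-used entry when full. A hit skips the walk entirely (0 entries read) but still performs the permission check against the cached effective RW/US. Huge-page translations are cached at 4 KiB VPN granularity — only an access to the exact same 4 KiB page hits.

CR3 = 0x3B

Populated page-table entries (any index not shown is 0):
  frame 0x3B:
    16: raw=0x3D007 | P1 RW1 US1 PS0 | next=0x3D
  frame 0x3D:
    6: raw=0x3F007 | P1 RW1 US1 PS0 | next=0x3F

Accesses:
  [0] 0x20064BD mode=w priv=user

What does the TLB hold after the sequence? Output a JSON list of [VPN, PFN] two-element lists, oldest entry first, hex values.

Trace:
#0 VA=0x20064BD (w,user):
  L0: frame=0x3B idx=16 entry=0x3D007 [P=1 RW=1 US=1 PS=0]
  L1: frame=0x3D idx=6 entry=0x3F007 [P=1 RW=1 US=1 PS=0]
  ✓ 0x3F4BD  — 2 lookups

TLB: [["0x2006", "0x3F"]]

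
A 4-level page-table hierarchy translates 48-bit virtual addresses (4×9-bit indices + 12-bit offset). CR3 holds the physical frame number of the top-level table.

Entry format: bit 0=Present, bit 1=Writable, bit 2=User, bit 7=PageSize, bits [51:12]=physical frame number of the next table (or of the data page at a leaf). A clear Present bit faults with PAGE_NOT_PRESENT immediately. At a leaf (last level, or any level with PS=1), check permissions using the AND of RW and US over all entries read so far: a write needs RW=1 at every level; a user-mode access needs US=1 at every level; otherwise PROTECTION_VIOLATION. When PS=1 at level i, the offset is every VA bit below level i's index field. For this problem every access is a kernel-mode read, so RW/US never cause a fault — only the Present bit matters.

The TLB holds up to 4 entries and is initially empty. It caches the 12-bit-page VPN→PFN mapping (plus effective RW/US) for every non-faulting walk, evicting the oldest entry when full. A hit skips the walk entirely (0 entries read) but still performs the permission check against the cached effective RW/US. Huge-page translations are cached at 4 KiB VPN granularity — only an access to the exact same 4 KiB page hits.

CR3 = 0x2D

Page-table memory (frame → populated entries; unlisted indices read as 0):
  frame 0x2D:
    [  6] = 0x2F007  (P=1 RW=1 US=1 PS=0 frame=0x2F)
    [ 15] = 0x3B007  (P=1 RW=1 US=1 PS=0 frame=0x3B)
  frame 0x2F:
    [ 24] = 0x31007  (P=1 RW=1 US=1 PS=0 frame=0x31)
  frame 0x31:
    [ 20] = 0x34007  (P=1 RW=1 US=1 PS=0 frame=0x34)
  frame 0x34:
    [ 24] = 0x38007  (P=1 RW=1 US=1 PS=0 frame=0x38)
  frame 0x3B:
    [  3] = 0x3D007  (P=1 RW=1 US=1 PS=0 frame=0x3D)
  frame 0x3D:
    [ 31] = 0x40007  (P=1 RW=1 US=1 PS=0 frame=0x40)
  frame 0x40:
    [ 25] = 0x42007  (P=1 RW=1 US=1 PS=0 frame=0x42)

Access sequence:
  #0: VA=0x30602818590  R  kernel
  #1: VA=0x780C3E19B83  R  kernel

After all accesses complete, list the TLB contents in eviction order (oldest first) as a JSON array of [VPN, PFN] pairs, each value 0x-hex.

Walk each access:
#0 VA=0x30602818590 (r,kernel):
  [0] read 0x2D idx=6: raw=0x2F007 flags P=1 W=1 U=1 S=0
  [1] read 0x2F idx=24: raw=0x31007 flags P=1 W=1 U=1 S=0
  [2] read 0x31 idx=20: raw=0x34007 flags P=1 W=1 U=1 S=0
  [3] read 0x34 idx=24: raw=0x38007 flags P=1 W=1 U=1 S=0
  ✓ 0x38590  — 4 lookups
#1 VA=0x780C3E19B83 (r,kernel):
  [0] read 0x2D idx=15: raw=0x3B007 flags P=1 W=1 U=1 S=0
  [1] read 0x3B idx=3: raw=0x3D007 flags P=1 W=1 U=1 S=0
  [2] read 0x3D idx=31: raw=0x40007 flags P=1 W=1 U=1 S=0
  [3] read 0x40 idx=25: raw=0x42007 flags P=1 W=1 U=1 S=0
  ✓ 0x42B83  — 4 lookups

TLB: [["0x30602818", "0x38"], ["0x780C3E19", "0x42"]]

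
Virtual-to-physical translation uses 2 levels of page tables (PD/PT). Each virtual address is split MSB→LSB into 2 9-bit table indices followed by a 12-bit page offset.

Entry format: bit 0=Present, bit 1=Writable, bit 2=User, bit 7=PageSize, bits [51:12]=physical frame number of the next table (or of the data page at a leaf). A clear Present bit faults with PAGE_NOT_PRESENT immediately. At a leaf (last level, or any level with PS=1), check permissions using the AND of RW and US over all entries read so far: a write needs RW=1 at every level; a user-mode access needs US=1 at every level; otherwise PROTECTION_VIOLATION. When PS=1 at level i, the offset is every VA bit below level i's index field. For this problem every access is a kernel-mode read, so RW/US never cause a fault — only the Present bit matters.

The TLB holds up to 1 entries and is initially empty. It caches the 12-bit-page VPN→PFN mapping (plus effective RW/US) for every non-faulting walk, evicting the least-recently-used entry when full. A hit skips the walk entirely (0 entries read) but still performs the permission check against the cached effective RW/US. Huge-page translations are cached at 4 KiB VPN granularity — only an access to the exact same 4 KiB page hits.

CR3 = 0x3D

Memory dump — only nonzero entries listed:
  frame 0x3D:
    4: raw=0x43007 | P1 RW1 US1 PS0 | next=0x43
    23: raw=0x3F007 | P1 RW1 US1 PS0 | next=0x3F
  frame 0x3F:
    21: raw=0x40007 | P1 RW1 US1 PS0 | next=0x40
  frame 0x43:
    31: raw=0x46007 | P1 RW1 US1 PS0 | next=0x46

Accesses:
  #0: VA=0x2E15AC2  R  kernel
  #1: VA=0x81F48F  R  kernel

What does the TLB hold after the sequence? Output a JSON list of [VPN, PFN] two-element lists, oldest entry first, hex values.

Per-access translation:
#0 VA=0x2E15AC2 (r,kernel):
  L0 @0x3D[23] → 0x3F007  P=1,RW=1,US=1,PS=0
  L1 @0x3F[21] → 0x40007  P=1,RW=1,US=1,PS=0
  ⇒ phys 0x40AC2  [2 reads]
#1 VA=0x81F48F (r,kernel):
  L0 @0x3D[4] → 0x43007  P=1,RW=1,US=1,PS=0
  L1 @0x43[31] → 0x46007  P=1,RW=1,US=1,PS=0
  ⇒ phys 0x4648F  [2 reads]

TLB: [["0x81F", "0x46"]]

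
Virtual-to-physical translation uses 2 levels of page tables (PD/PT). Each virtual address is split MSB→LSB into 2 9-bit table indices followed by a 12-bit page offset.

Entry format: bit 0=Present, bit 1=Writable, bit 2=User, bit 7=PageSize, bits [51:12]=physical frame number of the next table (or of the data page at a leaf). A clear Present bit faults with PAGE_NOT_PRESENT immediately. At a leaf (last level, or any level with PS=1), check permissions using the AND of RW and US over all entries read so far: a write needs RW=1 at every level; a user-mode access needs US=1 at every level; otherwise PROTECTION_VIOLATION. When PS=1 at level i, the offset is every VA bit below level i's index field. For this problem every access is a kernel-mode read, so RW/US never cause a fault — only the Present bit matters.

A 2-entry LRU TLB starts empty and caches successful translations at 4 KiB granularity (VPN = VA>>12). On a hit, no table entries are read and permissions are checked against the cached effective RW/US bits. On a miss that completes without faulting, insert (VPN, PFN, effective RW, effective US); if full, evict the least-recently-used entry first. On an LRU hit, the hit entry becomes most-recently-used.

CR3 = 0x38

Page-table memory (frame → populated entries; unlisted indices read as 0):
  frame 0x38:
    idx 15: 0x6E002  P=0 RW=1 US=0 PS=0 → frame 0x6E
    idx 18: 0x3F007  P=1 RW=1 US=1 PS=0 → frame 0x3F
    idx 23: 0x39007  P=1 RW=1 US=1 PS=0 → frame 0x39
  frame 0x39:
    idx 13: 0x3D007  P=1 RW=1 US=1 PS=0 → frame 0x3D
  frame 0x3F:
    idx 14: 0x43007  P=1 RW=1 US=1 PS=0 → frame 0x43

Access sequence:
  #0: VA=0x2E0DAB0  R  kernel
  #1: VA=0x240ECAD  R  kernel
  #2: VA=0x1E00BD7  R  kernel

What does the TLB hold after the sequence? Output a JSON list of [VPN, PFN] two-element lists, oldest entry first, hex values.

Trace:
#0 VA=0x2E0DAB0 (r,kernel):
  lvl0: tbl 0x38, slot 23 ⇒ 0x39007 (P1/RW1/US1/PS0)
  lvl1: tbl 0x39, slot 13 ⇒ 0x3D007 (P1/RW1/US1/PS0)
  ✓ 0x3DAB0  — 2 lookups
#1 VA=0x240ECAD (r,kernel):
  lvl0: tbl 0x38, slot 18 ⇒ 0x3F007 (P1/RW1/US1/PS0)
  lvl1: tbl 0x3F, slot 14 ⇒ 0x43007 (P1/RW1/US1/PS0)
  ✓ 0x43CAD  — 2 lookups
#2 VA=0x1E00BD7 (r,kernel):
  lvl0: tbl 0x38, slot 15 ⇒ 0x6E002 (P0/RW1/US0/PS0)
  → PAGE_NOT_PRESENT  (1 entries read)

TLB: [["0x2E0D", "0x3D"], ["0x240E", "0x43"]]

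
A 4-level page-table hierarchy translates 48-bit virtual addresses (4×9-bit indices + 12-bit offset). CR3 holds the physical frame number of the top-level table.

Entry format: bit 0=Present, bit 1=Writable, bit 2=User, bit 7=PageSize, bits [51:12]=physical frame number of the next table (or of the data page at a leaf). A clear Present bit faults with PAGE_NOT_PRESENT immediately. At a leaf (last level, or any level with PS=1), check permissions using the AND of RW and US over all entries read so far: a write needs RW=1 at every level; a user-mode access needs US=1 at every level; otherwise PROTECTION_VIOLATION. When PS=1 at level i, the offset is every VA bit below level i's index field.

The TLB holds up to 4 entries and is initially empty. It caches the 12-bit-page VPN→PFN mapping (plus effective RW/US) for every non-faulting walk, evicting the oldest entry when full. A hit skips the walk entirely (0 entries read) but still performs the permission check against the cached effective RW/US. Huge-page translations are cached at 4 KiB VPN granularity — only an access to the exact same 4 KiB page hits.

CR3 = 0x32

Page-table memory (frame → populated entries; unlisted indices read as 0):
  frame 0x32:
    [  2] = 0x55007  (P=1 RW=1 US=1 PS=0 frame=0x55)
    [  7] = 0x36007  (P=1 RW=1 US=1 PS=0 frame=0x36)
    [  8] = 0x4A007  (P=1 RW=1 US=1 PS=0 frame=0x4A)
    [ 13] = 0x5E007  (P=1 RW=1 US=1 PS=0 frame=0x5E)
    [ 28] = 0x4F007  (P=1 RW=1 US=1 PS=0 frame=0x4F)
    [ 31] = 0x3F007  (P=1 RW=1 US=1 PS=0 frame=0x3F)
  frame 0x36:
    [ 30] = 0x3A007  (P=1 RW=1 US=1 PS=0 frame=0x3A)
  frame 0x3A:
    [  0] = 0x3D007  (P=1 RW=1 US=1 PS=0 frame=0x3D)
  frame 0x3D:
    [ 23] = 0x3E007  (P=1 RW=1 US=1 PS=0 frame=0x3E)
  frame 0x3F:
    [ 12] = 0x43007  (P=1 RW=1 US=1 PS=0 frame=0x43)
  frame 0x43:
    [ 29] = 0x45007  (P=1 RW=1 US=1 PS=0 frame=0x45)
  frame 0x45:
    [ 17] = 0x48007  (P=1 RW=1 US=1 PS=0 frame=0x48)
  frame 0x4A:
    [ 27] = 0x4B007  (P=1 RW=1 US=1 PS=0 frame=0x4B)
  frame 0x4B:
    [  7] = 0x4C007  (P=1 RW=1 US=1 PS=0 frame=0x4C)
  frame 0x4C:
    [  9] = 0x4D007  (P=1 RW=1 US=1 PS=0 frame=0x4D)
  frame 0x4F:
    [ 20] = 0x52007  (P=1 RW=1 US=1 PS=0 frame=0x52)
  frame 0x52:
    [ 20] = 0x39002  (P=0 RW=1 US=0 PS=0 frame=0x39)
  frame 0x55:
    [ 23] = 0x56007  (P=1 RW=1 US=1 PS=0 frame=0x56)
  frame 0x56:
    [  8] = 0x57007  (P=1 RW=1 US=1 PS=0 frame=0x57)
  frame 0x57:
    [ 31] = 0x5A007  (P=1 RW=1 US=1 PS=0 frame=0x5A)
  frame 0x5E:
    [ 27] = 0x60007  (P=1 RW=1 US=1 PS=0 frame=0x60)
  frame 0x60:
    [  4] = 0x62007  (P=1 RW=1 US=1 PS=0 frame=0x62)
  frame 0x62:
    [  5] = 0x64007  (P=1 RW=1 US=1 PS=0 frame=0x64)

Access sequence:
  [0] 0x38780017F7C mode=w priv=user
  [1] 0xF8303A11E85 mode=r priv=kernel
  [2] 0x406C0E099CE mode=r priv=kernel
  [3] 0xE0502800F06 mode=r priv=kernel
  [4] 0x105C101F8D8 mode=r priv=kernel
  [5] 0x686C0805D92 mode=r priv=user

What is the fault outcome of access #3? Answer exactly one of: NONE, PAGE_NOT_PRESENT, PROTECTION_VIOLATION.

Trace:
#0 VA=0x38780017F7C (w,user):
  [0] read 0x32 idx=7: raw=0x36007 flags P=1 W=1 U=1 S=0
  [1] read 0x36 idx=30: raw=0x3A007 flags P=1 W=1 U=1 S=0
  [2] read 0x3A idx=0: raw=0x3D007 flags P=1 W=1 U=1 S=0
  [3] read 0x3D idx=23: raw=0x3E007 flags P=1 W=1 U=1 S=0
  ✓ 0x3EF7C  — 4 lookups
#1 VA=0xF8303A11E85 (r,kernel):
  [0] read 0x32 idx=31: raw=0x3F007 flags P=1 W=1 U=1 S=0
  [1] read 0x3F idx=12: raw=0x43007 flags P=1 W=1 U=1 S=0
  [2] read 0x43 idx=29: raw=0x45007 flags P=1 W=1 U=1 S=0
  [3] read 0x45 idx=17: raw=0x48007 flags P=1 W=1 U=1 S=0
  ✓ 0x48E85  — 4 lookups
#2 VA=0x406C0E099CE (r,kernel):
  [0] read 0x32 idx=8: raw=0x4A007 flags P=1 W=1 U=1 S=0
  [1] read 0x4A idx=27: raw=0x4B007 flags P=1 W=1 U=1 S=0
  [2] read 0x4B idx=7: raw=0x4C007 flags P=1 W=1 U=1 S=0
  [3] read 0x4C idx=9: raw=0x4D007 flags P=1 W=1 U=1 S=0
  ✓ 0x4D9CE  — 4 lookups
#3 VA=0xE0502800F06 (r,kernel):
  [0] read 0x32 idx=28: raw=0x4F007 flags P=1 W=1 U=1 S=0
  [1] read 0x4F idx=20: raw=0x52007 flags P=1 W=1 U=1 S=0
  [2] read 0x52 idx=20: raw=0x39002 flags P=0 W=1 U=0 S=0
  ⇒ fault: PAGE_NOT_PRESENT  — 3 lookups
#4 VA=0x105C101F8D8 (r,kernel):
  [0] read 0x32 idx=2: raw=0x55007 flags P=1 W=1 U=1 S=0
  [1] read 0x55 idx=23: raw=0x56007 flags P=1 W=1 U=1 S=0
  [2] read 0x56 idx=8: raw=0x57007 flags P=1 W=1 U=1 S=0
  [3] read 0x57 idx=31: raw=0x5A007 flags P=1 W=1 U=1 S=0
  ✓ 0x5A8D8  — 4 lookups
#5 VA=0x686C0805D92 (r,user):
  [0] read 0x32 idx=13: raw=0x5E007 flags P=1 W=1 U=1 S=0
  [1] read 0x5E idx=27: raw=0x60007 flags P=1 W=1 U=1 S=0
  [2] read 0x60 idx=4: raw=0x62007 flags P=1 W=1 U=1 S=0
  [3] read 0x62 idx=5: raw=0x64007 flags P=1 W=1 U=1 S=0
  ✓ 0x64D92  — 4 lookups

Access #3 fault: PAGE_NOT_PRESENT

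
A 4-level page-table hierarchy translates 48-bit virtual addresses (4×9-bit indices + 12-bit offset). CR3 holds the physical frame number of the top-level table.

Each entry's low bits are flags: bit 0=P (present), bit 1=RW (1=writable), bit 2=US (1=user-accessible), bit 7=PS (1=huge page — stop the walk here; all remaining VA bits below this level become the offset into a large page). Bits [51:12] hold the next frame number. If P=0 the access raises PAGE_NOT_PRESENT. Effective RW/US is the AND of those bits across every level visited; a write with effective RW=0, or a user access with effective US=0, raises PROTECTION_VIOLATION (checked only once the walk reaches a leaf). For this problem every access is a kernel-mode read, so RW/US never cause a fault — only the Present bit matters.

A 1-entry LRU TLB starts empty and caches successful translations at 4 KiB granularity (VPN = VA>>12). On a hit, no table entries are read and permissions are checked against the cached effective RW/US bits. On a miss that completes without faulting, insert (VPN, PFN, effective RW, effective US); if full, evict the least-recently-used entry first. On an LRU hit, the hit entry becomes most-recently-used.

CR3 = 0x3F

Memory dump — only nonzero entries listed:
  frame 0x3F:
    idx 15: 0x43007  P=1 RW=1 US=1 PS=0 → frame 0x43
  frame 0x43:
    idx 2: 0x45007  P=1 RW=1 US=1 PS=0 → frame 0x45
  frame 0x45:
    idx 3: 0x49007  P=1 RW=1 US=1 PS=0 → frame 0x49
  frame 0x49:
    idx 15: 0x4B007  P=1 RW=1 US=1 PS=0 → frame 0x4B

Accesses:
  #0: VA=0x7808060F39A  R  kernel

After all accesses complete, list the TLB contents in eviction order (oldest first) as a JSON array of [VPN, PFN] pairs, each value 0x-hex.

Walk each access:
#0 VA=0x7808060F39A (r,kernel):
  L0: frame=0x3F idx=15 entry=0x43007 [P=1 RW=1 US=1 PS=0]
  L1: frame=0x43 idx=2 entry=0x45007 [P=1 RW=1 US=1 PS=0]
  L2: frame=0x45 idx=3 entry=0x49007 [P=1 RW=1 US=1 PS=0]
  L3: frame=0x49 idx=15 entry=0x4B007 [P=1 RW=1 US=1 PS=0]
  ✓ 0x4B39A  — 4 lookups

TLB: [["0x7808060F", "0x4B"]]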